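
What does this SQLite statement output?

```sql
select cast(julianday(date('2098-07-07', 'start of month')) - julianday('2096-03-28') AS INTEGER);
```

825

`start of month` rewinds 2098-07-07 to 2098-07-01.
3 days remain in March 2096 after the 28th (31 − 28).
Full months from April 2096 through June 2098 contribute their day counts.
Then 1 day into July 2098.
Total: 3 + 30 + 31 + 30 + 31 + 31 + 30 + 31 + 30 + 31 + 31 + 28 + 31 + 30 + 31 + 30 + 31 + 31 + 30 + 31 + 30 + 31 + 31 + 28 + 31 + 30 + 31 + 30 + 1 = 825.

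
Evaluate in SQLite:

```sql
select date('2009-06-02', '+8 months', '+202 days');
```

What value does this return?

2010-08-23

Adding +8 months to 2009-06-02 gives 2010-02-02.
Applying '+202 days' to 2010-02-02: counting 202 days forward gives 2010-08-23.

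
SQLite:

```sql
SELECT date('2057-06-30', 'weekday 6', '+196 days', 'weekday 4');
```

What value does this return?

2058-01-17

`weekday 6` advances to the next Saturday; 2057-06-30 is already a Saturday, so it stays at 2057-06-30.
Applying '+196 days' to 2057-06-30: counting 196 days forward gives 2058-01-12.
`weekday 4` advances to the next Thursday; 2058-01-12 is a Saturday, so it moves forward to 2058-01-17.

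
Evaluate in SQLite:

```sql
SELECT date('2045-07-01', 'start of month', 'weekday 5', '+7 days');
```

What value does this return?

`start of month` rewinds 2045-07-01 to 2045-07-01.
`weekday 5` advances to the next Friday; 2045-07-01 is a Saturday, so it moves forward to 2045-07-07.
Advancing 7 more days within July lands on 2045-07-14.

2045-07-14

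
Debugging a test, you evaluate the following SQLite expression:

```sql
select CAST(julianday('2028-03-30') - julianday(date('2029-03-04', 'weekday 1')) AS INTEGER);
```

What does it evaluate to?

-340

`weekday 1` advances to the next Monday; 2029-03-04 is a Sunday, so it moves forward to 2029-03-05.
1 day remains in March 2028 after the 30th (31 − 30).
Full months from April 2028 through February 2029 contribute their day counts.
Then 5 days into March 2029.
Total: 1 + 30 + 31 + 30 + 31 + 31 + 30 + 31 + 30 + 31 + 31 + 28 + 5 = 340.
The subtraction is earlier − later, so the result is −340 → -340.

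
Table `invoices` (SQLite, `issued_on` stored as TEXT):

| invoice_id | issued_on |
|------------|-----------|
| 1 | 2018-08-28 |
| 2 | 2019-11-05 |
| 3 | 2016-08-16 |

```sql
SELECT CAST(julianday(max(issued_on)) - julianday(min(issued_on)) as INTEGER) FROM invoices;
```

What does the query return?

1176

MIN = 2016-08-16, MAX = 2019-11-05.
15 days remain in August 2016 after the 16th (31 − 16).
Full months from September 2016 through October 2019 contribute their day counts.
Then 5 days into November 2019.
Total: 15 + 30 + 31 + 30 + 31 + 31 + 28 + 31 + 30 + 31 + 30 + 31 + 31 + 30 + 31 + 30 + 31 + 31 + 28 + 31 + 30 + 31 + 30 + 31 + 31 + 30 + 31 + 30 + 31 + 31 + 28 + 31 + 30 + 31 + 30 + 31 + 31 + 30 + 31 + 5 = 1176.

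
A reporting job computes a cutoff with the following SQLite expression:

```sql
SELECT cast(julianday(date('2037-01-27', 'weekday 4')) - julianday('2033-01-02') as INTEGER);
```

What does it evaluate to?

`weekday 4` advances to the next Thursday; 2037-01-27 is a Tuesday, so it moves forward to 2037-01-29.
29 days remain in January 2033 after the 2nd (31 − 2).
Full months from February 2033 through December 2036 contribute their day counts.
Then 29 days into January 2037.
Total: 29 + 28 + 31 + 30 + 31 + 30 + 31 + 31 + 30 + 31 + 30 + 31 + 31 + 28 + 31 + 30 + 31 + 30 + 31 + 31 + 30 + 31 + 30 + 31 + 31 + 28 + 31 + 30 + 31 + 30 + 31 + 31 + 30 + 31 + 30 + 31 + 31 + 29 + 31 + 30 + 31 + 30 + 31 + 31 + 30 + 31 + 30 + 31 + 29 = 1488.

1488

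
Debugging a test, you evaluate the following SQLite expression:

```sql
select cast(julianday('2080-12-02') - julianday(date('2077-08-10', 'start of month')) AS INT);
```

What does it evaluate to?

1219

`start of month` rewinds 2077-08-10 to 2077-08-01.
30 days remain in August 2077 after the 1st (31 − 1).
Full months from September 2077 through November 2080 contribute their day counts.
Then 2 days into December 2080.
Total: 30 + 30 + 31 + 30 + 31 + 31 + 28 + 31 + 30 + 31 + 30 + 31 + 31 + 30 + 31 + 30 + 31 + 31 + 28 + 31 + 30 + 31 + 30 + 31 + 31 + 30 + 31 + 30 + 31 + 31 + 29 + 31 + 30 + 31 + 30 + 31 + 31 + 30 + 31 + 30 + 2 = 1219.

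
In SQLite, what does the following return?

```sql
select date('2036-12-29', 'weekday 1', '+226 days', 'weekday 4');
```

`weekday 1` advances to the next Monday; 2036-12-29 is already a Monday, so it stays at 2036-12-29.
Applying '+226 days' to 2036-12-29: counting 226 days forward gives 2037-08-12.
`weekday 4` advances to the next Thursday; 2037-08-12 is a Wednesday, so it moves forward to 2037-08-13.

2037-08-13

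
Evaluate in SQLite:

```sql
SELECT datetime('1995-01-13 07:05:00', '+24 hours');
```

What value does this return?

+24 hours from 1995-01-13 07:05:00 is 1995-01-14 07:05:00 (crosses midnight).

1995-01-14 07:05:00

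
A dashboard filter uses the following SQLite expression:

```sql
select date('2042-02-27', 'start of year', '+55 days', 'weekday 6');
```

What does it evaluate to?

`start of year` rewinds 2042-02-27 to 2042-01-01.
Applying '+55 days' to 2042-01-01: counting 55 days forward gives 2042-02-25.
`weekday 6` advances to the next Saturday; 2042-02-25 is a Tuesday, so it moves forward to 2042-03-01.

2042-03-01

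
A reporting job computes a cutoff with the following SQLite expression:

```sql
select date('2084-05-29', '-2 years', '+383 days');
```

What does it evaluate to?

2083-06-16

Adding -2 years to 2084-05-29 gives 2082-05-29.
Applying '+383 days' to 2082-05-29: counting 383 days forward gives 2083-06-16.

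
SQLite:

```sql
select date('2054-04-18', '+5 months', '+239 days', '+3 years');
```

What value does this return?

2058-05-15

Adding +5 months to 2054-04-18 gives 2054-09-18.
Applying '+239 days' to 2054-09-18: counting 239 days forward gives 2055-05-15.
Adding +3 years to 2055-05-15 gives 2058-05-15.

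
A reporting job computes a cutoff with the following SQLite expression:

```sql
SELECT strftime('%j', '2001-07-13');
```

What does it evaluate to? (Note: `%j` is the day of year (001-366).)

Day-of-year for 2001-07-13: days since 2001-01-01 inclusive = 194, zero-padded to 194.

194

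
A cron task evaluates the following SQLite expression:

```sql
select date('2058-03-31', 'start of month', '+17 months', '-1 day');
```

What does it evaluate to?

2059-07-31

`start of month` rewinds 2058-03-31 to 2058-03-01.
Adding +17 months to 2058-03-01 gives 2059-08-01.
Going back 1 day from 2059-08-01 reaches 2059-07-31 (last day of July, 31 days).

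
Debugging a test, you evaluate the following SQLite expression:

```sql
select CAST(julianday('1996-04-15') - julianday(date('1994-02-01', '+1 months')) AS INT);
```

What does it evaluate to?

776

Adding +1 month to 1994-02-01 gives 1994-03-01.
30 days remain in March 1994 after the 1st (31 − 1).
Full months from April 1994 through March 1996 contribute their day counts.
Then 15 days into April 1996.
Total: 30 + 30 + 31 + 30 + 31 + 31 + 30 + 31 + 30 + 31 + 31 + 28 + 31 + 30 + 31 + 30 + 31 + 31 + 30 + 31 + 30 + 31 + 31 + 29 + 31 + 15 = 776.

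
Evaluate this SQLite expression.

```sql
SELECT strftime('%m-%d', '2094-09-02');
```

09-02

`%m-%d` extracts the month-day: 09-02.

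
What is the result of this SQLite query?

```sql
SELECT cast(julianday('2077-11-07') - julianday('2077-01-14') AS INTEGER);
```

17 days remain in January 2077 after the 14th (31 − 14).
Full months from February 2077 through October 2077 contribute their day counts.
Then 7 days into November 2077.
Total: 17 + 28 + 31 + 30 + 31 + 30 + 31 + 31 + 30 + 31 + 7 = 297.

297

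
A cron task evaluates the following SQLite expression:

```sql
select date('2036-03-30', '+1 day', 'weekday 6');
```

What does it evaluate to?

2036-04-05

Advancing 1 more day within March lands on 2036-03-31.
`weekday 6` advances to the next Saturday; 2036-03-31 is a Monday, so it moves forward to 2036-04-05.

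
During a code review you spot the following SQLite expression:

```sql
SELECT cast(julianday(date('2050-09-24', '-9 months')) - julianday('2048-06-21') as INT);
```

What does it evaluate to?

Adding -9 months to 2050-09-24 gives 2049-12-24.
9 days remain in June 2048 after the 21st (30 − 21).
Full months from July 2048 through November 2049 contribute their day counts.
Then 24 days into December 2049.
Total: 9 + 31 + 31 + 30 + 31 + 30 + 31 + 31 + 28 + 31 + 30 + 31 + 30 + 31 + 31 + 30 + 31 + 30 + 24 = 551.

551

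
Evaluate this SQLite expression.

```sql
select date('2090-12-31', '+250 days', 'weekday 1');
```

2091-09-10

Applying '+250 days' to 2090-12-31: counting 250 days forward gives 2091-09-07.
`weekday 1` advances to the next Monday; 2091-09-07 is a Friday, so it moves forward to 2091-09-10.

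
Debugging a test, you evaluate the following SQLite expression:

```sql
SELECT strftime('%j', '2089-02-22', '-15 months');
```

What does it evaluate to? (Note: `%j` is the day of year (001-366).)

326

First apply '-15 months': 2089-02-22 → 2087-11-22.
Day-of-year for 2087-11-22: days since 2087-01-01 inclusive = 326, zero-padded to 326.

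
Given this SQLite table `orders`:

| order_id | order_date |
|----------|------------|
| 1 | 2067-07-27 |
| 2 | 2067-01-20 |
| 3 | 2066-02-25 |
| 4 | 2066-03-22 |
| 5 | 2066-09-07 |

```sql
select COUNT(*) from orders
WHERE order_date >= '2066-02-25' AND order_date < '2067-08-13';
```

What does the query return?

Rows in [2066-02-25, 2067-08-13): 2067-07-27, 2067-01-20, 2066-02-25, 2066-03-22, 2066-09-07 → 5 rows.

5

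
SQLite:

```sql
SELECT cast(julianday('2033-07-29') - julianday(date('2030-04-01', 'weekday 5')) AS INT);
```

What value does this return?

`weekday 5` advances to the next Friday; 2030-04-01 is a Monday, so it moves forward to 2030-04-05.
25 days remain in April 2030 after the 5th (30 − 5).
Full months from May 2030 through June 2033 contribute their day counts.
Then 29 days into July 2033.
Total: 25 + 31 + 30 + 31 + 31 + 30 + 31 + 30 + 31 + 31 + 28 + 31 + 30 + 31 + 30 + 31 + 31 + 30 + 31 + 30 + 31 + 31 + 29 + 31 + 30 + 31 + 30 + 31 + 31 + 30 + 31 + 30 + 31 + 31 + 28 + 31 + 30 + 31 + 30 + 29 = 1211.

1211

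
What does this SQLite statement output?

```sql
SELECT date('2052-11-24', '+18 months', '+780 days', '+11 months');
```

Adding +18 months to 2052-11-24 gives 2054-05-24.
Applying '+780 days' to 2054-05-24: counting 780 days forward gives 2056-07-12.
Adding +11 months to 2056-07-12 gives 2057-06-12.

2057-06-12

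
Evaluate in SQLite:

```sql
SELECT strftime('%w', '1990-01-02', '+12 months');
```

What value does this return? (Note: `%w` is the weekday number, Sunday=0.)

3

First apply '+12 months': 1990-01-02 → 1991-01-02.
1991-01-02 is a Wednesday; with Sunday=0 that is 3.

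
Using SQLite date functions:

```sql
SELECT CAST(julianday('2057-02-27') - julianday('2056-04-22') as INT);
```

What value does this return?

8 days remain in April 2056 after the 22nd (30 − 22).
Full months from May 2056 through January 2057 contribute their day counts.
Then 27 days into February 2057.
Total: 8 + 31 + 30 + 31 + 31 + 30 + 31 + 30 + 31 + 31 + 27 = 311.

311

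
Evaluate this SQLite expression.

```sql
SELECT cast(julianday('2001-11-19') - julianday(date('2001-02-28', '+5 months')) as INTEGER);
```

114

Adding +5 months to 2001-02-28 gives 2001-07-28.
3 days remain in July 2001 after the 28th (31 − 28).
August 2001: 31 days.
September 2001: 30 days.
October 2001: 31 days.
Then 19 days into November 2001.
Total: 3 + 31 + 30 + 31 + 19 = 114.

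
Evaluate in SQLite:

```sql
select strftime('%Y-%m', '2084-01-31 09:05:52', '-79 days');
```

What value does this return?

First apply '-79 days': 2084-01-31 09:05:52 → 2083-11-13 09:05:52.
`%Y-%m` extracts the year-month: 2083-11.

2083-11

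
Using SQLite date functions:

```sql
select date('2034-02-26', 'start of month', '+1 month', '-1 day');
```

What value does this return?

`start of month` rewinds 2034-02-26 to 2034-02-01.
Adding +1 month to 2034-02-01 gives 2034-03-01.
Going back 1 day from 2034-03-01 reaches 2034-02-28 (last day of February, 28 days).

2034-02-28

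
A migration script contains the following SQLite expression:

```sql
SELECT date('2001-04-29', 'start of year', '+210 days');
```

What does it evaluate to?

2001-07-30

`start of year` rewinds 2001-04-29 to 2001-01-01.
Applying '+210 days' to 2001-01-01: counting 210 days forward gives 2001-07-30.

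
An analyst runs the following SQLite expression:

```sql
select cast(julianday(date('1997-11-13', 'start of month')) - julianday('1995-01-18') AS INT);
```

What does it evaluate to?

`start of month` rewinds 1997-11-13 to 1997-11-01.
13 days remain in January 1995 after the 18th (31 − 18).
Full months from February 1995 through October 1997 contribute their day counts.
Then 1 day into November 1997.
Total: 13 + 28 + 31 + 30 + 31 + 30 + 31 + 31 + 30 + 31 + 30 + 31 + 31 + 29 + 31 + 30 + 31 + 30 + 31 + 31 + 30 + 31 + 30 + 31 + 31 + 28 + 31 + 30 + 31 + 30 + 31 + 31 + 30 + 31 + 1 = 1018.

1018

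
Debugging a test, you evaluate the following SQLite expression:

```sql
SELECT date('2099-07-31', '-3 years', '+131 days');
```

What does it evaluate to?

2096-12-09

Adding -3 years to 2099-07-31 gives 2096-07-31.
Applying '+131 days' to 2096-07-31: counting 131 days forward gives 2096-12-09.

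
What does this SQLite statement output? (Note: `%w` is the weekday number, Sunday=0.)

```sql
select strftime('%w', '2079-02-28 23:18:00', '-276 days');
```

First apply '-276 days': 2079-02-28 23:18:00 → 2078-05-28 23:18:00.
2078-05-28 is a Saturday; with Sunday=0 that is 6.

6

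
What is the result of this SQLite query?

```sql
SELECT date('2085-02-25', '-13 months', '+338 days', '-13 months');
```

2083-11-28

Adding -13 months to 2085-02-25 gives 2084-01-25.
Applying '+338 days' to 2084-01-25: counting 338 days forward gives 2084-12-28.
Adding -13 months to 2084-12-28 gives 2083-11-28.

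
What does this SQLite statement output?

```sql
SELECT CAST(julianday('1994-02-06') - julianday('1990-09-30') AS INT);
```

0 days remain in September 1990 after the 30th (30 − 30).
Full months from October 1990 through January 1994 contribute their day counts.
Then 6 days into February 1994.
Total: 0 + 31 + 30 + 31 + 31 + 28 + 31 + 30 + 31 + 30 + 31 + 31 + 30 + 31 + 30 + 31 + 31 + 29 + 31 + 30 + 31 + 30 + 31 + 31 + 30 + 31 + 30 + 31 + 31 + 28 + 31 + 30 + 31 + 30 + 31 + 31 + 30 + 31 + 30 + 31 + 31 + 6 = 1225.

1225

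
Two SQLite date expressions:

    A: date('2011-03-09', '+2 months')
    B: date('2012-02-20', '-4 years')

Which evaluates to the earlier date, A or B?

B

A = 2011-05-09.
B = 2008-02-20.
B is earlier.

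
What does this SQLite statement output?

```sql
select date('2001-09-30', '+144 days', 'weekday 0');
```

Applying '+144 days' to 2001-09-30: counting 144 days forward gives 2002-02-21.
`weekday 0` advances to the next Sunday; 2002-02-21 is a Thursday, so it moves forward to 2002-02-24.

2002-02-24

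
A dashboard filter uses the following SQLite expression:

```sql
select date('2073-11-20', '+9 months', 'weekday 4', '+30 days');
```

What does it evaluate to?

Adding +9 months to 2073-11-20 gives 2074-08-20.
`weekday 4` advances to the next Thursday; 2074-08-20 is a Monday, so it moves forward to 2074-08-23.
August 2074 has 31 days; 8 remain after the 23rd, so 9 days reach 2074-09-01.
Advancing 21 more days within September lands on 2074-09-22.

2074-09-22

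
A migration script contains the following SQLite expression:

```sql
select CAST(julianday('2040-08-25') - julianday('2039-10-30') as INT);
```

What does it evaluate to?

1 day remains in October 2039 after the 30th (31 − 30).
Full months from November 2039 through July 2040 contribute their day counts.
Then 25 days into August 2040.
Total: 1 + 30 + 31 + 31 + 29 + 31 + 30 + 31 + 30 + 31 + 25 = 300.

300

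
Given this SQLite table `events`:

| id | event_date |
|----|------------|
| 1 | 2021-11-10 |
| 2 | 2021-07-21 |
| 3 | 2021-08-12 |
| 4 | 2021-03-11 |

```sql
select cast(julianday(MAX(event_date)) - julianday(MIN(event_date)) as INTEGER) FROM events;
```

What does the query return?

MIN = 2021-03-11, MAX = 2021-11-10.
20 days remain in March 2021 after the 11th (31 − 11).
Full months from April 2021 through October 2021 contribute their day counts.
Then 10 days into November 2021.
Total: 20 + 30 + 31 + 30 + 31 + 31 + 30 + 31 + 10 = 244.

244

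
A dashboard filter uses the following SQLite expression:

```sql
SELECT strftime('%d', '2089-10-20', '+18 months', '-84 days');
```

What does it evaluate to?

First apply '+18 months', '-84 days': 2089-10-20 → 2091-01-26.
`%d` extracts the 2-digit day of month: 26.

26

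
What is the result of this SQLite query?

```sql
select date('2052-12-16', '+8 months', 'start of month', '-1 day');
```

2053-07-31

Adding +8 months to 2052-12-16 gives 2053-08-16.
`start of month` rewinds 2053-08-16 to 2053-08-01.
Going back 1 day from 2053-08-01 reaches 2053-07-31 (last day of July, 31 days).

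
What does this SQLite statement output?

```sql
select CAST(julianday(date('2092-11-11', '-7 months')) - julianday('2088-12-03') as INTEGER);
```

1225

Adding -7 months to 2092-11-11 gives 2092-04-11.
28 days remain in December 2088 after the 3rd (31 − 3).
Full months from January 2089 through March 2092 contribute their day counts.
Then 11 days into April 2092.
Total: 28 + 31 + 28 + 31 + 30 + 31 + 30 + 31 + 31 + 30 + 31 + 30 + 31 + 31 + 28 + 31 + 30 + 31 + 30 + 31 + 31 + 30 + 31 + 30 + 31 + 31 + 28 + 31 + 30 + 31 + 30 + 31 + 31 + 30 + 31 + 30 + 31 + 31 + 29 + 31 + 11 = 1225.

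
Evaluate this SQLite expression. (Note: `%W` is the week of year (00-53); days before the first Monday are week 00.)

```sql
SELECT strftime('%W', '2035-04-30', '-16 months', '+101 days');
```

15

First apply '-16 months', '+101 days': 2035-04-30 → 2034-04-10.
2034-04-10 is a Monday. SQLite's %W counts Mondays since the year started; the result is 15.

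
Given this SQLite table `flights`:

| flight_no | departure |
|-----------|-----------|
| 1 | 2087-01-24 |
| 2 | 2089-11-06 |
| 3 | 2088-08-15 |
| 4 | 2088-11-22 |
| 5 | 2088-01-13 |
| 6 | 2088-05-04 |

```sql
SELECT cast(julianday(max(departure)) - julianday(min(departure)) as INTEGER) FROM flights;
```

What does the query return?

1017

MIN = 2087-01-24, MAX = 2089-11-06.
7 days remain in January 2087 after the 24th (31 − 24).
Full months from February 2087 through October 2089 contribute their day counts.
Then 6 days into November 2089.
Total: 7 + 28 + 31 + 30 + 31 + 30 + 31 + 31 + 30 + 31 + 30 + 31 + 31 + 29 + 31 + 30 + 31 + 30 + 31 + 31 + 30 + 31 + 30 + 31 + 31 + 28 + 31 + 30 + 31 + 30 + 31 + 31 + 30 + 31 + 6 = 1017.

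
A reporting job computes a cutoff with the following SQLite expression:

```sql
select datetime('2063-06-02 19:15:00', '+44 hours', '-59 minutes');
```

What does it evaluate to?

+44 hours from 2063-06-02 19:15:00 is 2063-06-04 15:15:00 (crosses midnight).
-59 minutes from 2063-06-04 15:15:00 is 2063-06-04 14:16:00.

2063-06-04 14:16:00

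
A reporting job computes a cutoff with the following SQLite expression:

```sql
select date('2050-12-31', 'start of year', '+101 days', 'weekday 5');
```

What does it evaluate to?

`start of year` rewinds 2050-12-31 to 2050-01-01.
Applying '+101 days' to 2050-01-01: counting 101 days forward gives 2050-04-12.
`weekday 5` advances to the next Friday; 2050-04-12 is a Tuesday, so it moves forward to 2050-04-15.

2050-04-15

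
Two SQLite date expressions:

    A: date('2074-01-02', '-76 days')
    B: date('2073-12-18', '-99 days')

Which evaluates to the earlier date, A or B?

B

A = 2073-10-18.
B = 2073-09-10.
B is earlier.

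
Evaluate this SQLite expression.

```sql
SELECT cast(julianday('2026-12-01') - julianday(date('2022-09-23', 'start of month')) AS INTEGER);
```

`start of month` rewinds 2022-09-23 to 2022-09-01.
29 days remain in September 2022 after the 1st (30 − 1).
Full months from October 2022 through November 2026 contribute their day counts.
Then 1 day into December 2026.
Total: 29 + 31 + 30 + 31 + 31 + 28 + 31 + 30 + 31 + 30 + 31 + 31 + 30 + 31 + 30 + 31 + 31 + 29 + 31 + 30 + 31 + 30 + 31 + 31 + 30 + 31 + 30 + 31 + 31 + 28 + 31 + 30 + 31 + 30 + 31 + 31 + 30 + 31 + 30 + 31 + 31 + 28 + 31 + 30 + 31 + 30 + 31 + 31 + 30 + 31 + 30 + 1 = 1552.

1552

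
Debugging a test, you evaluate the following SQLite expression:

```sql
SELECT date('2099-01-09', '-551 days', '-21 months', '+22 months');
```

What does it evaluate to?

2097-08-07

Applying '-551 days' to 2099-01-09: counting 551 days back gives 2097-07-07.
Adding -21 months to 2097-07-07 gives 2095-10-07.
Adding +22 months to 2095-10-07 gives 2097-08-07.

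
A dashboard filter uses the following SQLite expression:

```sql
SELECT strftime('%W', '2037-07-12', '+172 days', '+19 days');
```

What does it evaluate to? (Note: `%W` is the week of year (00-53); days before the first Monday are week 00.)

First apply '+172 days', '+19 days': 2037-07-12 → 2038-01-19.
2038-01-19 is a Tuesday. SQLite's %W counts Mondays since the year started; the result is 03.

03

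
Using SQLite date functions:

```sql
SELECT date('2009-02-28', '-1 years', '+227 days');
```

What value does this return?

2008-10-12

Adding -1 year to 2009-02-28 gives 2008-02-28.
Applying '+227 days' to 2008-02-28: counting 227 days forward gives 2008-10-12.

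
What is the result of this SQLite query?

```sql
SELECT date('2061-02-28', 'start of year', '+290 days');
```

2061-10-18

`start of year` rewinds 2061-02-28 to 2061-01-01.
Applying '+290 days' to 2061-01-01: counting 290 days forward gives 2061-10-18.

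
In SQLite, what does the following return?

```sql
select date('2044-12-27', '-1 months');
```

2044-11-27

Adding -1 month to 2044-12-27 gives 2044-11-27.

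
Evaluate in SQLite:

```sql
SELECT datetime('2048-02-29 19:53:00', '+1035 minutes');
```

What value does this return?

2048-03-01 13:08:00

1035 minutes = 17h 15m; +1035 minutes from 2048-02-29 19:53:00 is 2048-03-01 13:08:00 (crosses midnight).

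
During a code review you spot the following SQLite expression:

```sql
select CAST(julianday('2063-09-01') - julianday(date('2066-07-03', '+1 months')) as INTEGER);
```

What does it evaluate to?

-1067

Adding +1 month to 2066-07-03 gives 2066-08-03.
29 days remain in September 2063 after the 1st (30 − 1).
Full months from October 2063 through July 2066 contribute their day counts.
Then 3 days into August 2066.
Total: 29 + 31 + 30 + 31 + 31 + 29 + 31 + 30 + 31 + 30 + 31 + 31 + 30 + 31 + 30 + 31 + 31 + 28 + 31 + 30 + 31 + 30 + 31 + 31 + 30 + 31 + 30 + 31 + 31 + 28 + 31 + 30 + 31 + 30 + 31 + 3 = 1067.
The subtraction is earlier − later, so the result is −1067 → -1067.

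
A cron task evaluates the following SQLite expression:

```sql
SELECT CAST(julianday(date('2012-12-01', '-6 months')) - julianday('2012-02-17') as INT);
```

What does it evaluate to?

105

Adding -6 months to 2012-12-01 gives 2012-06-01.
12 days remain in February 2012 after the 17th (29 − 17).
March 2012: 31 days.
April 2012: 30 days.
May 2012: 31 days.
Then 1 day into June 2012.
Total: 12 + 31 + 30 + 31 + 1 = 105.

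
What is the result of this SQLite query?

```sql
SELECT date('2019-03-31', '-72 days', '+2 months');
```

Applying '-72 days' to 2019-03-31: counting 72 days back gives 2019-01-18.
Adding +2 months to 2019-01-18 gives 2019-03-18.

2019-03-18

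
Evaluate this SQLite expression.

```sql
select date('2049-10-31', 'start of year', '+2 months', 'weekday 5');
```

`start of year` rewinds 2049-10-31 to 2049-01-01.
Adding +2 months to 2049-01-01 gives 2049-03-01.
`weekday 5` advances to the next Friday; 2049-03-01 is a Monday, so it moves forward to 2049-03-05.

2049-03-05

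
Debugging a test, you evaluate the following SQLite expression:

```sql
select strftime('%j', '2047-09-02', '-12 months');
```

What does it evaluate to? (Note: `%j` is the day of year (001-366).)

First apply '-12 months': 2047-09-02 → 2046-09-02.
Day-of-year for 2046-09-02: days since 2046-01-01 inclusive = 245, zero-padded to 245.

245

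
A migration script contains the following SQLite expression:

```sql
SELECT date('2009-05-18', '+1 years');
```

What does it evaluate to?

2010-05-18

Adding +1 year to 2009-05-18 gives 2010-05-18.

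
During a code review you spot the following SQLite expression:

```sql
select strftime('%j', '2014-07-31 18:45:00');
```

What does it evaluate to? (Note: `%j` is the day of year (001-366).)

212

Day-of-year for 2014-07-31: days since 2014-01-01 inclusive = 212, zero-padded to 212.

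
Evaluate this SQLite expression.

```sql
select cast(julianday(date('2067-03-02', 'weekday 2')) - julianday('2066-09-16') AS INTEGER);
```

173

`weekday 2` advances to the next Tuesday; 2067-03-02 is a Wednesday, so it moves forward to 2067-03-08.
14 days remain in September 2066 after the 16th (30 − 16).
October 2066: 31 days.
November 2066: 30 days.
December 2066: 31 days.
January 2067: 31 days.
February 2067: 28 days.
Then 8 days into March 2067.
Total: 14 + 31 + 30 + 31 + 31 + 28 + 8 = 173.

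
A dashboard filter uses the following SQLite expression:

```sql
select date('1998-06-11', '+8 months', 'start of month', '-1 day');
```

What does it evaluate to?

Adding +8 months to 1998-06-11 gives 1999-02-11.
`start of month` rewinds 1999-02-11 to 1999-02-01.
Going back 1 day from 1999-02-01 reaches 1999-01-31 (last day of January, 31 days).

1999-01-31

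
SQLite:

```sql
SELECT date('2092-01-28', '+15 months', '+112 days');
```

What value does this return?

Adding +15 months to 2092-01-28 gives 2093-04-28.
Applying '+112 days' to 2093-04-28: counting 112 days forward gives 2093-08-18.

2093-08-18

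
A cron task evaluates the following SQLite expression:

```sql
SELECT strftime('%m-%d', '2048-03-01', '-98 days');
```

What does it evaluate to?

First apply '-98 days': 2048-03-01 → 2047-11-24.
`%m-%d` extracts the month-day: 11-24.

11-24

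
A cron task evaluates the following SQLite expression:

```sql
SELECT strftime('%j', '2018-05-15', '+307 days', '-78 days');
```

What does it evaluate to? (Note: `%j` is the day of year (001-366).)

364

First apply '+307 days', '-78 days': 2018-05-15 → 2018-12-30.
Day-of-year for 2018-12-30: days since 2018-01-01 inclusive = 364, zero-padded to 364.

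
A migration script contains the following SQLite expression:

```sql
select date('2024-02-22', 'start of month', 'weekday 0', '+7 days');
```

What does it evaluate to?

`start of month` rewinds 2024-02-22 to 2024-02-01.
`weekday 0` advances to the next Sunday; 2024-02-01 is a Thursday, so it moves forward to 2024-02-04.
Advancing 7 more days within February lands on 2024-02-11.

2024-02-11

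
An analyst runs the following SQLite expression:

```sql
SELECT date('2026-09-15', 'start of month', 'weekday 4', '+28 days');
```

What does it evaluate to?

2026-10-01

`start of month` rewinds 2026-09-15 to 2026-09-01.
`weekday 4` advances to the next Thursday; 2026-09-01 is a Tuesday, so it moves forward to 2026-09-03.
September 2026 has 30 days; 27 remain after the 3rd, so 28 days reach 2026-10-01.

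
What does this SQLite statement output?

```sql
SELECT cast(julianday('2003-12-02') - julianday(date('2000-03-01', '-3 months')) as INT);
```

1462

Adding -3 months to 2000-03-01 gives 1999-12-01.
30 days remain in December 1999 after the 1st (31 − 1).
Full months from January 2000 through November 2003 contribute their day counts.
Then 2 days into December 2003.
Total: 30 + 31 + 29 + 31 + 30 + 31 + 30 + 31 + 31 + 30 + 31 + 30 + 31 + 31 + 28 + 31 + 30 + 31 + 30 + 31 + 31 + 30 + 31 + 30 + 31 + 31 + 28 + 31 + 30 + 31 + 30 + 31 + 31 + 30 + 31 + 30 + 31 + 31 + 28 + 31 + 30 + 31 + 30 + 31 + 31 + 30 + 31 + 30 + 2 = 1462.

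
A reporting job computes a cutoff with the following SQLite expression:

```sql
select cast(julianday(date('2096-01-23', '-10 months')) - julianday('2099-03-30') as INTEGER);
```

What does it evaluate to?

-1468

Adding -10 months to 2096-01-23 gives 2095-03-23.
8 days remain in March 2095 after the 23rd (31 − 23).
Full months from April 2095 through February 2099 contribute their day counts.
Then 30 days into March 2099.
Total: 8 + 30 + 31 + 30 + 31 + 31 + 30 + 31 + 30 + 31 + 31 + 29 + 31 + 30 + 31 + 30 + 31 + 31 + 30 + 31 + 30 + 31 + 31 + 28 + 31 + 30 + 31 + 30 + 31 + 31 + 30 + 31 + 30 + 31 + 31 + 28 + 31 + 30 + 31 + 30 + 31 + 31 + 30 + 31 + 30 + 31 + 31 + 28 + 30 = 1468.
The subtraction is earlier − later, so the result is −1468 → -1468.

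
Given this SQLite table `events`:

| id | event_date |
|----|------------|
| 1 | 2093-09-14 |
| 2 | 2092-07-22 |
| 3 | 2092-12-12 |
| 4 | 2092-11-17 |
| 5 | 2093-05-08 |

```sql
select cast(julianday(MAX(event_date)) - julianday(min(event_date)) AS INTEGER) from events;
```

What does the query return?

419

MIN = 2092-07-22, MAX = 2093-09-14.
9 days remain in July 2092 after the 22nd (31 − 22).
Full months from August 2092 through August 2093 contribute their day counts.
Then 14 days into September 2093.
Total: 9 + 31 + 30 + 31 + 30 + 31 + 31 + 28 + 31 + 30 + 31 + 30 + 31 + 31 + 14 = 419.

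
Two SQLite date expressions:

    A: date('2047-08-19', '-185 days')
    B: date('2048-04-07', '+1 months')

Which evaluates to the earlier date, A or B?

A

A = 2047-02-15.
B = 2048-05-07.
A is earlier.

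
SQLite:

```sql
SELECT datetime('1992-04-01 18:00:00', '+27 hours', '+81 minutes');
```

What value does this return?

+27 hours from 1992-04-01 18:00:00 is 1992-04-02 21:00:00 (crosses midnight).
81 minutes = 1h 21m; +81 minutes from 1992-04-02 21:00:00 is 1992-04-02 22:21:00.

1992-04-02 22:21:00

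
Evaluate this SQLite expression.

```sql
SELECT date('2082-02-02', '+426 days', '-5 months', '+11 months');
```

2083-10-04

Applying '+426 days' to 2082-02-02: counting 426 days forward gives 2083-04-04.
Adding -5 months to 2083-04-04 gives 2082-11-04.
Adding +11 months to 2082-11-04 gives 2083-10-04.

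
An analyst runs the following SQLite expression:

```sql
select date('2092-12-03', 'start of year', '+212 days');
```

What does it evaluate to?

2092-07-31

`start of year` rewinds 2092-12-03 to 2092-01-01.
Applying '+212 days' to 2092-01-01: counting 212 days forward gives 2092-07-31.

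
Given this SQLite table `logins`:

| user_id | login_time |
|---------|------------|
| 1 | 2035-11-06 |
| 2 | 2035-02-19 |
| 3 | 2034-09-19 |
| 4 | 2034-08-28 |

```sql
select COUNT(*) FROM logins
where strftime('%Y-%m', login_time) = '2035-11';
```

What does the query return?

1

Rows with year-month 2035-11: 2035-11-06 → 1.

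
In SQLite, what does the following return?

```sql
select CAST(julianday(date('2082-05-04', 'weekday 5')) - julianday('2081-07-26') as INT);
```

`weekday 5` advances to the next Friday; 2082-05-04 is a Monday, so it moves forward to 2082-05-08.
5 days remain in July 2081 after the 26th (31 − 26).
Full months from August 2081 through April 2082 contribute their day counts.
Then 8 days into May 2082.
Total: 5 + 31 + 30 + 31 + 30 + 31 + 31 + 28 + 31 + 30 + 8 = 286.

286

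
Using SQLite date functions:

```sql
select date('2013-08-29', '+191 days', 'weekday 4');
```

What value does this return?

Applying '+191 days' to 2013-08-29: counting 191 days forward gives 2014-03-08.
`weekday 4` advances to the next Thursday; 2014-03-08 is a Saturday, so it moves forward to 2014-03-13.

2014-03-13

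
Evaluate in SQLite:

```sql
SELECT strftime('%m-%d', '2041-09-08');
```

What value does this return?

`%m-%d` extracts the month-day: 09-08.

09-08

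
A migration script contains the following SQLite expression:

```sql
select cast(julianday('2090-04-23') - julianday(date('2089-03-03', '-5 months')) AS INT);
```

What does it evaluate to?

Adding -5 months to 2089-03-03 gives 2088-10-03.
28 days remain in October 2088 after the 3rd (31 − 3).
Full months from November 2088 through March 2090 contribute their day counts.
Then 23 days into April 2090.
Total: 28 + 30 + 31 + 31 + 28 + 31 + 30 + 31 + 30 + 31 + 31 + 30 + 31 + 30 + 31 + 31 + 28 + 31 + 23 = 567.

567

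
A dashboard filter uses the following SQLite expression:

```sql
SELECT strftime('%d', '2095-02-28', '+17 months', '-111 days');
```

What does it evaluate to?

08

First apply '+17 months', '-111 days': 2095-02-28 → 2096-04-08.
`%d` extracts the 2-digit day of month: 08.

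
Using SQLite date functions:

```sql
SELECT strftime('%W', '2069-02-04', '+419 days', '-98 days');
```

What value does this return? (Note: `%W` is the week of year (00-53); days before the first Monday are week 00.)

50

First apply '+419 days', '-98 days': 2069-02-04 → 2069-12-22.
2069-12-22 is a Sunday. SQLite's %W counts Mondays since the year started; the result is 50.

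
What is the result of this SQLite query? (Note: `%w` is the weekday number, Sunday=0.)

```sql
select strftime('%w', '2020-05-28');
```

2020-05-28 is a Thursday; with Sunday=0 that is 4.

4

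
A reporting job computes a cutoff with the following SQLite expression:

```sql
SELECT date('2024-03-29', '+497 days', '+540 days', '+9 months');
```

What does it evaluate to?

2027-10-30

Applying '+497 days' to 2024-03-29: counting 497 days forward gives 2025-08-08.
Applying '+540 days' to 2025-08-08: counting 540 days forward gives 2027-01-30.
Adding +9 months to 2027-01-30 gives 2027-10-30.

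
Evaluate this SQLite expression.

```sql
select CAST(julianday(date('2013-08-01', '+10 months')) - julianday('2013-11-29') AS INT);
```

184

Adding +10 months to 2013-08-01 gives 2014-06-01.
1 day remains in November 2013 after the 29th (30 − 29).
Full months from December 2013 through May 2014 contribute their day counts.
Then 1 day into June 2014.
Total: 1 + 31 + 31 + 28 + 31 + 30 + 31 + 1 = 184.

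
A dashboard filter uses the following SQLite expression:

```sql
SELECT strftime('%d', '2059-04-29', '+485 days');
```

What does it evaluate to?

26

First apply '+485 days': 2059-04-29 → 2060-08-26.
`%d` extracts the 2-digit day of month: 26.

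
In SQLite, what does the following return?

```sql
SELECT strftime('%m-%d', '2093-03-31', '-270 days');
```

07-04

First apply '-270 days': 2093-03-31 → 2092-07-04.
`%m-%d` extracts the month-day: 07-04.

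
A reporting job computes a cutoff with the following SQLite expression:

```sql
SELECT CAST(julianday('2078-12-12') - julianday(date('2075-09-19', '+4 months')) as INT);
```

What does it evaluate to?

Adding +4 months to 2075-09-19 gives 2076-01-19.
12 days remain in January 2076 after the 19th (31 − 19).
Full months from February 2076 through November 2078 contribute their day counts.
Then 12 days into December 2078.
Total: 12 + 29 + 31 + 30 + 31 + 30 + 31 + 31 + 30 + 31 + 30 + 31 + 31 + 28 + 31 + 30 + 31 + 30 + 31 + 31 + 30 + 31 + 30 + 31 + 31 + 28 + 31 + 30 + 31 + 30 + 31 + 31 + 30 + 31 + 30 + 12 = 1058.

1058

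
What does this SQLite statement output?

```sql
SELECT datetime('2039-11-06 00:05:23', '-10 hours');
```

-10 hours from 2039-11-06 00:05:23 is 2039-11-05 14:05:23 (crosses midnight).

2039-11-05 14:05:23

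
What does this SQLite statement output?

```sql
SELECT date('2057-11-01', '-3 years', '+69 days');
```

2055-01-09

Adding -3 years to 2057-11-01 gives 2054-11-01.
Applying '+69 days' to 2054-11-01: counting 69 days forward gives 2055-01-09.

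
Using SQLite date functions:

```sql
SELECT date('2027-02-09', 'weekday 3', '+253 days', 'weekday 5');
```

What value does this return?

2027-10-22

`weekday 3` advances to the next Wednesday; 2027-02-09 is a Tuesday, so it moves forward to 2027-02-10.
Applying '+253 days' to 2027-02-10: counting 253 days forward gives 2027-10-21.
`weekday 5` advances to the next Friday; 2027-10-21 is a Thursday, so it moves forward to 2027-10-22.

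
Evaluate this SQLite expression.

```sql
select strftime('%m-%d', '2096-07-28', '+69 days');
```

10-05

First apply '+69 days': 2096-07-28 → 2096-10-05.
`%m-%d` extracts the month-day: 10-05.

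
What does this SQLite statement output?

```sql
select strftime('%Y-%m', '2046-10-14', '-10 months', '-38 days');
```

First apply '-10 months', '-38 days': 2046-10-14 → 2045-11-06.
`%Y-%m` extracts the year-month: 2045-11.

2045-11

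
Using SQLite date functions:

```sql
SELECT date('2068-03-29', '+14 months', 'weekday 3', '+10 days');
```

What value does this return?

2069-06-08

Adding +14 months to 2068-03-29 gives 2069-05-29.
`weekday 3` advances to the next Wednesday; 2069-05-29 is already a Wednesday, so it stays at 2069-05-29.
May 2069 has 31 days; 2 remain after the 29th, so 3 days reach 2069-06-01.
Advancing 7 more days within June lands on 2069-06-08.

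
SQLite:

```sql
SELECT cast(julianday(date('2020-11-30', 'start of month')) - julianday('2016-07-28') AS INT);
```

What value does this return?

1557

`start of month` rewinds 2020-11-30 to 2020-11-01.
3 days remain in July 2016 after the 28th (31 − 28).
Full months from August 2016 through October 2020 contribute their day counts.
Then 1 day into November 2020.
Total: 3 + 31 + 30 + 31 + 30 + 31 + 31 + 28 + 31 + 30 + 31 + 30 + 31 + 31 + 30 + 31 + 30 + 31 + 31 + 28 + 31 + 30 + 31 + 30 + 31 + 31 + 30 + 31 + 30 + 31 + 31 + 28 + 31 + 30 + 31 + 30 + 31 + 31 + 30 + 31 + 30 + 31 + 31 + 29 + 31 + 30 + 31 + 30 + 31 + 31 + 30 + 31 + 1 = 1557.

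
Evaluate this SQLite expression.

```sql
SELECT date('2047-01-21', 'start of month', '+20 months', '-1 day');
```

2048-08-31

`start of month` rewinds 2047-01-21 to 2047-01-01.
Adding +20 months to 2047-01-01 gives 2048-09-01.
Going back 1 day from 2048-09-01 reaches 2048-08-31 (last day of August, 31 days).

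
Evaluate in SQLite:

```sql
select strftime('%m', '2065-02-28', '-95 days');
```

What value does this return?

First apply '-95 days': 2065-02-28 → 2064-11-25.
`%m` extracts the 2-digit month (01-12): 11.

11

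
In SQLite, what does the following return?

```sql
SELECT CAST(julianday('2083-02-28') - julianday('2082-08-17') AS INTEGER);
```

195

14 days remain in August 2082 after the 17th (31 − 17).
September 2082: 30 days.
October 2082: 31 days.
November 2082: 30 days.
December 2082: 31 days.
January 2083: 31 days.
Then 28 days into February 2083.
Total: 14 + 30 + 31 + 30 + 31 + 31 + 28 = 195.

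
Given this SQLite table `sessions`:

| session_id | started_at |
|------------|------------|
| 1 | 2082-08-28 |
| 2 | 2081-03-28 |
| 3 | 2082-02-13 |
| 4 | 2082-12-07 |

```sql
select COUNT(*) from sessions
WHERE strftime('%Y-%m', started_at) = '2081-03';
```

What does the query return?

Rows with year-month 2081-03: 2081-03-28 → 1.

1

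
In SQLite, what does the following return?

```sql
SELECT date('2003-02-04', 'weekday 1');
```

2003-02-10

`weekday 1` advances to the next Monday; 2003-02-04 is a Tuesday, so it moves forward to 2003-02-10.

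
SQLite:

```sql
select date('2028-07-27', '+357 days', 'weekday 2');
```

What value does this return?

Applying '+357 days' to 2028-07-27: counting 357 days forward gives 2029-07-19.
`weekday 2` advances to the next Tuesday; 2029-07-19 is a Thursday, so it moves forward to 2029-07-24.

2029-07-24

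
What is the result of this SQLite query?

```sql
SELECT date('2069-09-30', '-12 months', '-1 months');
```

2068-08-30

Adding -12 months to 2069-09-30 gives 2068-09-30.
Adding -1 month to 2068-09-30 gives 2068-08-30.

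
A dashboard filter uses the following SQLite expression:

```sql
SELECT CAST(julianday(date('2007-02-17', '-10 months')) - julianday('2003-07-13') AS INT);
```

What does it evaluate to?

Adding -10 months to 2007-02-17 gives 2006-04-17.
18 days remain in July 2003 after the 13th (31 − 13).
Full months from August 2003 through March 2006 contribute their day counts.
Then 17 days into April 2006.
Total: 18 + 31 + 30 + 31 + 30 + 31 + 31 + 29 + 31 + 30 + 31 + 30 + 31 + 31 + 30 + 31 + 30 + 31 + 31 + 28 + 31 + 30 + 31 + 30 + 31 + 31 + 30 + 31 + 30 + 31 + 31 + 28 + 31 + 17 = 1009.

1009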